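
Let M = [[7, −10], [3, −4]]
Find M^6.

[[379, −630], [189, −314]]

tr M = 3 and det M = 2, so the characteristic polynomial is λ² − (3)λ + (2) with roots 2 and 1.
Eigenvectors give P = [[2, −5], [1, −3]] with P⁻¹ = [[3, −5], [1, −2]], and M = P·diag(2, 1)·P⁻¹.
Then M^6 = P·diag(64, 1)·P⁻¹ = [[128, −5], [64, −3]] · [[3, −5], [1, −2]] = [[379, −630], [189, −314]].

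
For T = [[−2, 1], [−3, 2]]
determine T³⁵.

T² = I (check: tr T = 0 and det T = −1), so T³⁵ = T since 35 is odd.

[[−2, 1], [−3, 2]]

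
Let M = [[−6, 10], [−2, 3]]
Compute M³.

tr M = −3 and det M = 2, so the characteristic polynomial is λ² − (−3)λ + (2) with roots −2 and −1.
Eigenvectors give P = [[−5, −2], [−2, −1]] with P⁻¹ = [[−1, 2], [2, −5]], and M = P·diag(−2, −1)·P⁻¹.
Then M³ = P·diag(−8, −1)·P⁻¹ = [[40, 2], [16, 1]] · [[−1, 2], [2, −5]] = [[−36, 70], [−14, 27]].

[[−36, 70], [−14, 27]]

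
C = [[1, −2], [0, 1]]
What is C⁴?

[[1, −8], [0, 1]]

C = I + N where N = [[0, −2], [0, 0]] is strictly upper-triangular, so N² = 0.
(I + N)⁴ = I + 4·N = [[1, −8], [0, 1]].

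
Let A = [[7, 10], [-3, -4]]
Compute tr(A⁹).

513

tr A = 3 and det A = 2, so the characteristic polynomial is λ² − (3)λ + (2) with roots 2 and 1.
Eigenvectors give P = [[-2, 5], [1, -3]] with P⁻¹ = [[-3, -5], [-1, -2]], and A = P·diag(2, 1)·P⁻¹.
Then A⁹ = P·diag(512, 1)·P⁻¹ = [[-1024, 5], [512, -3]] · [[-3, -5], [-1, -2]] = [[3067, 5110], [-1533, -2554]].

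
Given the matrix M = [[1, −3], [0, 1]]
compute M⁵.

[[1, −15], [0, 1]]

M = I + N where N = [[0, −3], [0, 0]] is strictly upper-triangular, so N² = 0.
(I + N)⁵ = I + 5·N = [[1, −15], [0, 1]].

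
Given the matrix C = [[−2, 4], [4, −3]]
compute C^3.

[[−120, 140], [140, −155]]

C^2 = [[20, −20], [−20, 25]]
C^3 = [[−120, 140], [140, −155]]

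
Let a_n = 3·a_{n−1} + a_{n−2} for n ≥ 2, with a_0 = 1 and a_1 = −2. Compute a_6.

−611

With companion matrix A = [[3, 1], [1, 0]], [a_n, a_{n−1}]ᵀ = A·[a_{n−1}, a_{n−2}]ᵀ, so [a_6, a_5]ᵀ = A^5·[a_1, a_0]ᵀ.
A^5 = [[360, 109], [109, 33]], giving [a_6, a_5]ᵀ = [[−611], [−185]].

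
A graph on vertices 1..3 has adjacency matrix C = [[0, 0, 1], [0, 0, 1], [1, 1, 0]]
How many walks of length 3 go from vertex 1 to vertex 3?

The number of length-3 walks from vertex 1 to vertex 3 is entry (1,3) of C³, where C is the adjacency matrix.
C² = [[1, 1, 0], [1, 1, 0], [0, 0, 2]]
C³ = [[0, 0, 2], [0, 0, 2], [2, 2, 0]]

2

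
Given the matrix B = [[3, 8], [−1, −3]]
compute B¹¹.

[[3, 8], [−1, −3]]

B² = I (check: tr B = 0 and det B = −1), so B¹¹ = B since 11 is odd.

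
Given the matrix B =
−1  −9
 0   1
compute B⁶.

[[1, 0], [0, 1]]

B² = I (check: tr B = 0 and det B = −1), so B⁶ = I since 6 is even.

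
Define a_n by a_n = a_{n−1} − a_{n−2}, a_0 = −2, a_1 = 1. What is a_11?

−3

With companion matrix A = [[1, −1], [1, 0]], [a_n, a_{n−1}]ᵀ = A·[a_{n−1}, a_{n−2}]ᵀ, so [a_11, a_10]ᵀ = A^10·[a_1, a_0]ᵀ.
A^10 = [[−1, 1], [−1, 0]], giving [a_11, a_10]ᵀ = [[−3], [−1]].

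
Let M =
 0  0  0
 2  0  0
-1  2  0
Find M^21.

[[0, 0, 0], [0, 0, 0], [0, 0, 0]]

M is strictly triangular, hence nilpotent: M^3 = 0, so M^21 = 0.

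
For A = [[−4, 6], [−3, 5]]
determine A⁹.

tr A = 1 and det A = −2, so the characteristic polynomial is λ² − (1)λ + (−2) with roots 2 and −1.
Eigenvectors give P = [[1, −2], [1, −1]] with P⁻¹ = [[−1, 2], [−1, 1]], and A = P·diag(2, −1)·P⁻¹.
Then A⁹ = P·diag(512, −1)·P⁻¹ = [[512, 2], [512, 1]] · [[−1, 2], [−1, 1]] = [[−514, 1026], [−513, 1025]].

[[−514, 1026], [−513, 1025]]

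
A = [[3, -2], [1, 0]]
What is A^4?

[[31, -30], [15, -14]]

tr A = 3 and det A = 2, so the characteristic polynomial is λ² − (3)λ + (2) with roots 2 and 1.
Eigenvectors give P = [[-2, -1], [-1, -1]] with P⁻¹ = [[-1, 1], [1, -2]], and A = P·diag(2, 1)·P⁻¹.
Then A^4 = P·diag(16, 1)·P⁻¹ = [[-32, -1], [-16, -1]] · [[-1, 1], [1, -2]] = [[31, -30], [15, -14]].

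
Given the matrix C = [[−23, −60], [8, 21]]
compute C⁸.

tr C = −2 and det C = −3, so the characteristic polynomial is λ² − (−2)λ + (−3) with roots 1 and −3.
Eigenvectors give P = [[−5, −3], [2, 1]] with P⁻¹ = [[1, 3], [−2, −5]], and C = P·diag(1, −3)·P⁻¹.
Then C⁸ = P·diag(1, 6561)·P⁻¹ = [[−5, −19683], [2, 6561]] · [[1, 3], [−2, −5]] = [[39361, 98400], [−13120, −32799]].

[[39361, 98400], [−13120, −32799]]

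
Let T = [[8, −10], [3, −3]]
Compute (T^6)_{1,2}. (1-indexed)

−6650

tr T = 5 and det T = 6, so the characteristic polynomial is λ² − (5)λ + (6) with roots 3 and 2.
Eigenvectors give P = [[−2, 5], [−1, 3]] with P⁻¹ = [[−3, 5], [−1, 2]], and T = P·diag(3, 2)·P⁻¹.
Then T^6 = P·diag(729, 64)·P⁻¹ = [[−1458, 320], [−729, 192]] · [[−3, 5], [−1, 2]] = [[4054, −6650], [1995, −3261]].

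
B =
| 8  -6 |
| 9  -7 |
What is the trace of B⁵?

tr B = 1 and det B = -2, so the characteristic polynomial is λ² − (1)λ + (-2) with roots -1 and 2.
Eigenvectors give P = [[2, 1], [3, 1]] with P⁻¹ = [[-1, 1], [3, -2]], and B = P·diag(-1, 2)·P⁻¹.
Then B⁵ = P·diag(-1, 32)·P⁻¹ = [[-2, 32], [-3, 32]] · [[-1, 1], [3, -2]] = [[98, -66], [99, -67]].

31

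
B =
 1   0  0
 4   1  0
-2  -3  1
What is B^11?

B = I + N where N = [[0, 0, 0], [4, 0, 0], [-2, -3, 0]] is strictly lower-triangular, so N^3 = 0.
(I + N)^11 = I + 11·N + 55·N^2 = [[1, 0, 0], [44, 1, 0], [-682, -33, 1]].

[[1, 0, 0], [44, 1, 0], [-682, -33, 1]]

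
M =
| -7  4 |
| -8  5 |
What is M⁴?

[[161, -80], [160, -79]]

tr M = -2 and det M = -3, so the characteristic polynomial is λ² − (-2)λ + (-3) with roots -3 and 1.
Eigenvectors give P = [[1, 1], [1, 2]] with P⁻¹ = [[2, -1], [-1, 1]], and M = P·diag(-3, 1)·P⁻¹.
Then M⁴ = P·diag(81, 1)·P⁻¹ = [[81, 1], [81, 2]] · [[2, -1], [-1, 1]] = [[161, -80], [160, -79]].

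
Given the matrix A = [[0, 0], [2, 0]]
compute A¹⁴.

A is strictly triangular, hence nilpotent: A² = 0, so A¹⁴ = 0.

[[0, 0], [0, 0]]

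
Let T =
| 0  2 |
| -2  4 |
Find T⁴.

[[-48, 64], [-64, 80]]

T² = [[-4, 8], [-8, 12]]
T³ = [[-16, 24], [-24, 32]]
T⁴ = [[-48, 64], [-64, 80]]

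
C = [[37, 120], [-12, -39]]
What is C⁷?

tr C = -2 and det C = -3, so the characteristic polynomial is λ² − (-2)λ + (-3) with roots 1 and -3.
Eigenvectors give P = [[10, -3], [-3, 1]] with P⁻¹ = [[1, 3], [3, 10]], and C = P·diag(1, -3)·P⁻¹.
Then C⁷ = P·diag(1, -2187)·P⁻¹ = [[10, 6561], [-3, -2187]] · [[1, 3], [3, 10]] = [[19693, 65640], [-6564, -21879]].

[[19693, 65640], [-6564, -21879]]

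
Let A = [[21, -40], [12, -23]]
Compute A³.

[[141, -280], [84, -167]]

tr A = -2 and det A = -3, so the characteristic polynomial is λ² − (-2)λ + (-3) with roots 1 and -3.
Eigenvectors give P = [[2, -5], [1, -3]] with P⁻¹ = [[3, -5], [1, -2]], and A = P·diag(1, -3)·P⁻¹.
Then A³ = P·diag(1, -27)·P⁻¹ = [[2, 135], [1, 81]] · [[3, -5], [1, -2]] = [[141, -280], [84, -167]].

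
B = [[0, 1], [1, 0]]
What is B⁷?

B² = I (check: tr B = 0 and det B = −1), so B⁷ = B since 7 is odd.

[[0, 1], [1, 0]]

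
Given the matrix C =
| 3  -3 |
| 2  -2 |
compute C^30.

[[3, -3], [2, -2]]

C² = C (a projection; rank 1, trace 1), so C^30 = C.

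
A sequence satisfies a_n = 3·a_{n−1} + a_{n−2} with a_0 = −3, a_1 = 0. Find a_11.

With companion matrix T = [[3, 1], [1, 0]], [a_n, a_{n−1}]ᵀ = T·[a_{n−1}, a_{n−2}]ᵀ, so [a_11, a_10]ᵀ = T¹⁰·[a_1, a_0]ᵀ.
T¹⁰ = [[141481, 42837], [42837, 12970]], giving [a_11, a_10]ᵀ = [[−128511], [−38910]].

−128511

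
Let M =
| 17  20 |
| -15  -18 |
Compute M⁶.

[[-1931, -2660], [1995, 2724]]

tr M = -1 and det M = -6, so the characteristic polynomial is λ² − (-1)λ + (-6) with roots -3 and 2.
Eigenvectors give P = [[-1, -4], [1, 3]] with P⁻¹ = [[3, 4], [-1, -1]], and M = P·diag(-3, 2)·P⁻¹.
Then M⁶ = P·diag(729, 64)·P⁻¹ = [[-729, -256], [729, 192]] · [[3, 4], [-1, -1]] = [[-1931, -2660], [1995, 2724]].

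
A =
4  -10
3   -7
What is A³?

[[34, -70], [21, -43]]

tr A = -3 and det A = 2, so the characteristic polynomial is λ² − (-3)λ + (2) with roots -2 and -1.
Eigenvectors give P = [[-5, -2], [-3, -1]] with P⁻¹ = [[1, -2], [-3, 5]], and A = P·diag(-2, -1)·P⁻¹.
Then A³ = P·diag(-8, -1)·P⁻¹ = [[40, 2], [24, 1]] · [[1, -2], [-3, 5]] = [[34, -70], [21, -43]].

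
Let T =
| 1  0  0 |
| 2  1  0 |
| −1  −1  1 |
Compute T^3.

T = I + N where N = [[0, 0, 0], [2, 0, 0], [−1, −1, 0]] is strictly lower-triangular, so N^3 = 0.
(I + N)^3 = I + 3·N + 3·N^2 = [[1, 0, 0], [6, 1, 0], [−9, −3, 1]].

[[1, 0, 0], [6, 1, 0], [−9, −3, 1]]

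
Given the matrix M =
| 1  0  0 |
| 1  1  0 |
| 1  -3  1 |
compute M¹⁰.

M = I + N where N = [[0, 0, 0], [1, 0, 0], [1, -3, 0]] is strictly lower-triangular, so N³ = 0.
(I + N)¹⁰ = I + 10·N + 45·N² = [[1, 0, 0], [10, 1, 0], [-125, -30, 1]].

[[1, 0, 0], [10, 1, 0], [-125, -30, 1]]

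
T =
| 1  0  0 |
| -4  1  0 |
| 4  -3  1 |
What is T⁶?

[[1, 0, 0], [-24, 1, 0], [204, -18, 1]]

T = I + N where N = [[0, 0, 0], [-4, 0, 0], [4, -3, 0]] is strictly lower-triangular, so N³ = 0.
(I + N)⁶ = I + 6·N + 15·N² = [[1, 0, 0], [-24, 1, 0], [204, -18, 1]].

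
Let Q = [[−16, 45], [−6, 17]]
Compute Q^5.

tr Q = 1 and det Q = −2, so the characteristic polynomial is λ² − (1)λ + (−2) with roots 2 and −1.
Eigenvectors give P = [[−5, −3], [−2, −1]] with P⁻¹ = [[1, −3], [−2, 5]], and Q = P·diag(2, −1)·P⁻¹.
Then Q^5 = P·diag(32, −1)·P⁻¹ = [[−160, 3], [−64, 1]] · [[1, −3], [−2, 5]] = [[−166, 495], [−66, 197]].

[[−166, 495], [−66, 197]]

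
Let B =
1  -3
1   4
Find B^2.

[[-2, -15], [5, 13]]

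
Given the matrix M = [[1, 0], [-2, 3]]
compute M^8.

tr M = 4 and det M = 3, so the characteristic polynomial is λ² − (4)λ + (3) with roots 1 and 3.
Eigenvectors give P = [[-1, 0], [-1, -1]] with P⁻¹ = [[-1, 0], [1, -1]], and M = P·diag(1, 3)·P⁻¹.
Then M^8 = P·diag(1, 6561)·P⁻¹ = [[-1, 0], [-1, -6561]] · [[-1, 0], [1, -1]] = [[1, 0], [-6560, 6561]].

[[1, 0], [-6560, 6561]]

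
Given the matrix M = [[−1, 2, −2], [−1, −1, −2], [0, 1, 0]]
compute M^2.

[[−1, −6, −2], [2, −3, 4], [−1, −1, −2]]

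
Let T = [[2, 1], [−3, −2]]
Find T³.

[[2, 1], [−3, −2]]

T² = I (check: tr T = 0 and det T = −1), so T³ = T since 3 is odd.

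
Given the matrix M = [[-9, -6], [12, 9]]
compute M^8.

tr M = 0 and det M = -9, so the characteristic polynomial is λ² − (0)λ + (-9) with roots 3 and -3.
Eigenvectors give P = [[-1, -1], [2, 1]] with P⁻¹ = [[1, 1], [-2, -1]], and M = P·diag(3, -3)·P⁻¹.
Then M^8 = P·diag(6561, 6561)·P⁻¹ = [[-6561, -6561], [13122, 6561]] · [[1, 1], [-2, -1]] = [[6561, 0], [0, 6561]].

[[6561, 0], [0, 6561]]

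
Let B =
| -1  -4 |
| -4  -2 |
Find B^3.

[[-65, -92], [-92, -88]]

B^2 = [[17, 12], [12, 20]]
B^3 = [[-65, -92], [-92, -88]]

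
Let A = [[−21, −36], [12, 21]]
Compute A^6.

tr A = 0 and det A = −9, so the characteristic polynomial is λ² − (0)λ + (−9) with roots 3 and −3.
Eigenvectors give P = [[−3, −2], [2, 1]] with P⁻¹ = [[1, 2], [−2, −3]], and A = P·diag(3, −3)·P⁻¹.
Then A^6 = P·diag(729, 729)·P⁻¹ = [[−2187, −1458], [1458, 729]] · [[1, 2], [−2, −3]] = [[729, 0], [0, 729]].

[[729, 0], [0, 729]]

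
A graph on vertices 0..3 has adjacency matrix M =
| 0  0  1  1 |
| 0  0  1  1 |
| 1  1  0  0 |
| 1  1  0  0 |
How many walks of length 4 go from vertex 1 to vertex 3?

The number of length-4 walks from vertex 1 to vertex 3 is entry (1,3) of M⁴, where M is the adjacency matrix.
M² = [[2, 2, 0, 0], [2, 2, 0, 0], [0, 0, 2, 2], [0, 0, 2, 2]]
M³ = [[0, 0, 4, 4], [0, 0, 4, 4], [4, 4, 0, 0], [4, 4, 0, 0]]
M⁴ = [[8, 8, 0, 0], [8, 8, 0, 0], [0, 0, 8, 8], [0, 0, 8, 8]]

0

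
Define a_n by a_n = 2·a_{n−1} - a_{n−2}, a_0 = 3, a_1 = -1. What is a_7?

-25

With companion matrix B = [[2, -1], [1, 0]], [a_n, a_{n−1}]ᵀ = B·[a_{n−1}, a_{n−2}]ᵀ, so [a_7, a_6]ᵀ = B⁶·[a_1, a_0]ᵀ.
B⁶ = [[7, -6], [6, -5]], giving [a_7, a_6]ᵀ = [[-25], [-21]].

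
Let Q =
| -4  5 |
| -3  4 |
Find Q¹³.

Q² = I (check: tr Q = 0 and det Q = -1), so Q¹³ = Q since 13 is odd.

[[-4, 5], [-3, 4]]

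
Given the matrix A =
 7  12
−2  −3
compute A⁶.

tr A = 4 and det A = 3, so the characteristic polynomial is λ² − (4)λ + (3) with roots 3 and 1.
Eigenvectors give P = [[3, −2], [−1, 1]] with P⁻¹ = [[1, 2], [1, 3]], and A = P·diag(3, 1)·P⁻¹.
Then A⁶ = P·diag(729, 1)·P⁻¹ = [[2187, −2], [−729, 1]] · [[1, 2], [1, 3]] = [[2185, 4368], [−728, −1455]].

[[2185, 4368], [−728, −1455]]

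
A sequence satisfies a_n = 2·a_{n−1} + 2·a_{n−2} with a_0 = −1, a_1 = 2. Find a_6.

152

With companion matrix A = [[2, 2], [1, 0]], [a_n, a_{n−1}]ᵀ = A·[a_{n−1}, a_{n−2}]ᵀ, so [a_6, a_5]ᵀ = A^5·[a_1, a_0]ᵀ.
A^5 = [[120, 88], [44, 32]], giving [a_6, a_5]ᵀ = [[152], [56]].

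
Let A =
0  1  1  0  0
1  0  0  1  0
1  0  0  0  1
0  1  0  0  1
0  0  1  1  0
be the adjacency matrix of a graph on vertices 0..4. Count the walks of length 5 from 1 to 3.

10

The number of length-5 walks from vertex 1 to vertex 3 is entry (1,3) of A^5, where A is the adjacency matrix.
A^2 = [[2, 0, 0, 1, 1], [0, 2, 1, 0, 1], [0, 1, 2, 1, 0], [1, 0, 1, 2, 0], [1, 1, 0, 0, 2]]
A^3 = [[0, 3, 3, 1, 1], [3, 0, 1, 3, 1], [3, 1, 0, 1, 3], [1, 3, 1, 0, 3], [1, 1, 3, 3, 0]]
A^4 = [[6, 1, 1, 4, 4], [1, 6, 4, 1, 4], [1, 4, 6, 4, 1], [4, 1, 4, 6, 1], [4, 4, 1, 1, 6]]
A^5 = [[2, 10, 10, 5, 5], [10, 2, 5, 10, 5], [10, 5, 2, 5, 10], [5, 10, 5, 2, 10], [5, 5, 10, 10, 2]]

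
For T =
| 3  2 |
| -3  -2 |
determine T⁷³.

T² = T (a projection; rank 1, trace 1), so T⁷³ = T.

[[3, 2], [-3, -2]]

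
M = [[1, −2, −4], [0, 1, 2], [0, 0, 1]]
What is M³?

M = I + N where N = [[0, −2, −4], [0, 0, 2], [0, 0, 0]] is strictly upper-triangular, so N³ = 0.
(I + N)³ = I + 3·N + 3·N² = [[1, −6, −24], [0, 1, 6], [0, 0, 1]].

[[1, −6, −24], [0, 1, 6], [0, 0, 1]]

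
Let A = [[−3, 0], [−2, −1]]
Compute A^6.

tr A = −4 and det A = 3, so the characteristic polynomial is λ² − (−4)λ + (3) with roots −3 and −1.
Eigenvectors give P = [[1, 0], [1, −1]] with P⁻¹ = [[1, 0], [1, −1]], and A = P·diag(−3, −1)·P⁻¹.
Then A^6 = P·diag(729, 1)·P⁻¹ = [[729, 0], [729, −1]] · [[1, 0], [1, −1]] = [[729, 0], [728, 1]].

[[729, 0], [728, 1]]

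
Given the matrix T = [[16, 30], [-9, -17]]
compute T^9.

[[2566, 5130], [-1539, -3077]]

tr T = -1 and det T = -2, so the characteristic polynomial is λ² − (-1)λ + (-2) with roots 1 and -2.
Eigenvectors give P = [[-2, 5], [1, -3]] with P⁻¹ = [[-3, -5], [-1, -2]], and T = P·diag(1, -2)·P⁻¹.
Then T^9 = P·diag(1, -512)·P⁻¹ = [[-2, -2560], [1, 1536]] · [[-3, -5], [-1, -2]] = [[2566, 5130], [-1539, -3077]].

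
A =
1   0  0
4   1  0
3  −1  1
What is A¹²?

[[1, 0, 0], [48, 1, 0], [−228, −12, 1]]

A = I + N where N = [[0, 0, 0], [4, 0, 0], [3, −1, 0]] is strictly lower-triangular, so N³ = 0.
(I + N)¹² = I + 12·N + 66·N² = [[1, 0, 0], [48, 1, 0], [−228, −12, 1]].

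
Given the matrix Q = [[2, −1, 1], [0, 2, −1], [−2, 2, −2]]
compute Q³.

[[2, −4, 2], [4, 2, 0], [0, 4, −2]]

Q² = [[2, −2, 1], [2, 2, 0], [0, 2, 0]]
Q³ = [[2, −4, 2], [4, 2, 0], [0, 4, −2]]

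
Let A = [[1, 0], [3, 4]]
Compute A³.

A² = [[1, 0], [15, 16]]
A³ = [[1, 0], [63, 64]]

[[1, 0], [63, 64]]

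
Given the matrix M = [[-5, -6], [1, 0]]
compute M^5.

[[-665, -1266], [211, 390]]

tr M = -5 and det M = 6, so the characteristic polynomial is λ² − (-5)λ + (6) with roots -3 and -2.
Eigenvectors give P = [[3, -2], [-1, 1]] with P⁻¹ = [[1, 2], [1, 3]], and M = P·diag(-3, -2)·P⁻¹.
Then M^5 = P·diag(-243, -32)·P⁻¹ = [[-729, 64], [243, -32]] · [[1, 2], [1, 3]] = [[-665, -1266], [211, 390]].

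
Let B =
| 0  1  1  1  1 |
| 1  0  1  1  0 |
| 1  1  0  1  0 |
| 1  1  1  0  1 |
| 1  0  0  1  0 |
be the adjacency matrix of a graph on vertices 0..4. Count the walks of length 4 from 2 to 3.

The number of length-4 walks from vertex 2 to vertex 3 is entry (2,3) of B^4, where B is the adjacency matrix.
B^2 = [[4, 2, 2, 3, 1], [2, 3, 2, 2, 2], [2, 2, 3, 2, 2], [3, 2, 2, 4, 1], [1, 2, 2, 1, 2]]
B^3 = [[8, 9, 9, 9, 7], [9, 6, 7, 9, 4], [9, 7, 6, 9, 4], [9, 9, 9, 8, 7], [7, 4, 4, 7, 2]]
B^4 = [[34, 26, 26, 33, 17], [26, 25, 24, 26, 18], [26, 24, 25, 26, 18], [33, 26, 26, 34, 17], [17, 18, 18, 17, 14]]

26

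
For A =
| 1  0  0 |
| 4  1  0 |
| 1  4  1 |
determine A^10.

A = I + N where N = [[0, 0, 0], [4, 0, 0], [1, 4, 0]] is strictly lower-triangular, so N^3 = 0.
(I + N)^10 = I + 10·N + 45·N^2 = [[1, 0, 0], [40, 1, 0], [730, 40, 1]].

[[1, 0, 0], [40, 1, 0], [730, 40, 1]]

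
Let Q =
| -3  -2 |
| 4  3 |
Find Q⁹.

Q² = I (check: tr Q = 0 and det Q = -1), so Q⁹ = Q since 9 is odd.

[[-3, -2], [4, 3]]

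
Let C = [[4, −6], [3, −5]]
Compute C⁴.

tr C = −1 and det C = −2, so the characteristic polynomial is λ² − (−1)λ + (−2) with roots 1 and −2.
Eigenvectors give P = [[2, 1], [1, 1]] with P⁻¹ = [[1, −1], [−1, 2]], and C = P·diag(1, −2)·P⁻¹.
Then C⁴ = P·diag(1, 16)·P⁻¹ = [[2, 16], [1, 16]] · [[1, −1], [−1, 2]] = [[−14, 30], [−15, 31]].

[[−14, 30], [−15, 31]]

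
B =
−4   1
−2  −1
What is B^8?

[[12866, −6305], [12610, −6049]]

tr B = −5 and det B = 6, so the characteristic polynomial is λ² − (−5)λ + (6) with roots −3 and −2.
Eigenvectors give P = [[1, −1], [1, −2]] with P⁻¹ = [[2, −1], [1, −1]], and B = P·diag(−3, −2)·P⁻¹.
Then B^8 = P·diag(6561, 256)·P⁻¹ = [[6561, −256], [6561, −512]] · [[2, −1], [1, −1]] = [[12866, −6305], [12610, −6049]].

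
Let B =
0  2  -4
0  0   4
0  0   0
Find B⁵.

[[0, 0, 0], [0, 0, 0], [0, 0, 0]]

B is strictly triangular, hence nilpotent: B³ = 0, so B⁵ = 0.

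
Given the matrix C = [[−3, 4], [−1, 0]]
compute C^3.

[[−3, 20], [−5, 12]]

C^2 = [[5, −12], [3, −4]]
C^3 = [[−3, 20], [−5, 12]]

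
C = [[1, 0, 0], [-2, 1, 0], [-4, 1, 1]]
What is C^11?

[[1, 0, 0], [-22, 1, 0], [-154, 11, 1]]

C = I + N where N = [[0, 0, 0], [-2, 0, 0], [-4, 1, 0]] is strictly lower-triangular, so N^3 = 0.
(I + N)^11 = I + 11·N + 55·N^2 = [[1, 0, 0], [-22, 1, 0], [-154, 11, 1]].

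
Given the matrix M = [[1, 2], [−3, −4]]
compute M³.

[[13, 14], [−21, −22]]

tr M = −3 and det M = 2, so the characteristic polynomial is λ² − (−3)λ + (2) with roots −1 and −2.
Eigenvectors give P = [[−1, −2], [1, 3]] with P⁻¹ = [[−3, −2], [1, 1]], and M = P·diag(−1, −2)·P⁻¹.
Then M³ = P·diag(−1, −8)·P⁻¹ = [[1, 16], [−1, −24]] · [[−3, −2], [1, 1]] = [[13, 14], [−21, −22]].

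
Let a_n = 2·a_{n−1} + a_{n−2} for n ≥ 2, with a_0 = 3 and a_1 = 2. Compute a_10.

7711

With companion matrix B = [[2, 1], [1, 0]], [a_n, a_{n−1}]ᵀ = B·[a_{n−1}, a_{n−2}]ᵀ, so [a_10, a_9]ᵀ = B⁹·[a_1, a_0]ᵀ.
B⁹ = [[2378, 985], [985, 408]], giving [a_10, a_9]ᵀ = [[7711], [3194]].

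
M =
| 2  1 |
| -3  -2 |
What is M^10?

M² = I (check: tr M = 0 and det M = -1), so M^10 = I since 10 is even.

[[1, 0], [0, 1]]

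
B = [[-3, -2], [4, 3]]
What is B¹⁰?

[[1, 0], [0, 1]]

B² = I (check: tr B = 0 and det B = -1), so B¹⁰ = I since 10 is even.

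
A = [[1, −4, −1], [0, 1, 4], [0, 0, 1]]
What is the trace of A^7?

A = I + N where N = [[0, −4, −1], [0, 0, 4], [0, 0, 0]] is strictly upper-triangular, so N^3 = 0.
(I + N)^7 = I + 7·N + 21·N^2 = [[1, −28, −343], [0, 1, 28], [0, 0, 1]].

3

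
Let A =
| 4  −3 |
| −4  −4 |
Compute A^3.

A^2 = [[28, 0], [0, 28]]
A^3 = [[112, −84], [−112, −112]]

[[112, −84], [−112, −112]]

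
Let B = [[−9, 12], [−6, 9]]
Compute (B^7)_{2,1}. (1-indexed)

tr B = 0 and det B = −9, so the characteristic polynomial is λ² − (0)λ + (−9) with roots −3 and 3.
Eigenvectors give P = [[2, −1], [1, −1]] with P⁻¹ = [[1, −1], [1, −2]], and B = P·diag(−3, 3)·P⁻¹.
Then B^7 = P·diag(−2187, 2187)·P⁻¹ = [[−4374, −2187], [−2187, −2187]] · [[1, −1], [1, −2]] = [[−6561, 8748], [−4374, 6561]].

−4374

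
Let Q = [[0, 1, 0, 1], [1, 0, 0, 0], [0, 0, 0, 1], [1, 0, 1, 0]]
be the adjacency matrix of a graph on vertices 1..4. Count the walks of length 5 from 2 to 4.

0

The number of length-5 walks from vertex 2 to vertex 4 is entry (2,4) of Q^5, where Q is the adjacency matrix.
Q^2 = [[2, 0, 1, 0], [0, 1, 0, 1], [1, 0, 1, 0], [0, 1, 0, 2]]
Q^3 = [[0, 2, 0, 3], [2, 0, 1, 0], [0, 1, 0, 2], [3, 0, 2, 0]]
Q^4 = [[5, 0, 3, 0], [0, 2, 0, 3], [3, 0, 2, 0], [0, 3, 0, 5]]
Q^5 = [[0, 5, 0, 8], [5, 0, 3, 0], [0, 3, 0, 5], [8, 0, 5, 0]]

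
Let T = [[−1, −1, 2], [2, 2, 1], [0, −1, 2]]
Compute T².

[[−1, −3, 1], [2, 1, 8], [−2, −4, 3]]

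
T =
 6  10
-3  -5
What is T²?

[[6, 10], [-3, -5]]

T² = T (a projection; rank 1, trace 1), so T² = T.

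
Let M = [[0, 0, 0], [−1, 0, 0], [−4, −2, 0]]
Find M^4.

[[0, 0, 0], [0, 0, 0], [0, 0, 0]]

M is strictly triangular, hence nilpotent: M^3 = 0, so M^4 = 0.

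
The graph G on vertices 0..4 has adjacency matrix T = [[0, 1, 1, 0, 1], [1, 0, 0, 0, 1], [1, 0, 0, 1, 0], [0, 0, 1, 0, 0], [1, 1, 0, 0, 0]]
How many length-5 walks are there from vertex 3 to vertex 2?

6

The number of length-5 walks from vertex 3 to vertex 2 is entry (3,2) of T^5, where T is the adjacency matrix.
T^2 = [[3, 1, 0, 1, 1], [1, 2, 1, 0, 1], [0, 1, 2, 0, 1], [1, 0, 0, 1, 0], [1, 1, 1, 0, 2]]
T^3 = [[2, 4, 4, 0, 4], [4, 2, 1, 1, 3], [4, 1, 0, 2, 1], [0, 1, 2, 0, 1], [4, 3, 1, 1, 2]]
T^4 = [[12, 6, 2, 4, 6], [6, 7, 5, 1, 6], [2, 5, 6, 0, 5], [4, 1, 0, 2, 1], [6, 6, 5, 1, 7]]
T^5 = [[14, 18, 16, 2, 18], [18, 12, 7, 5, 13], [16, 7, 2, 6, 7], [2, 5, 6, 0, 5], [18, 13, 7, 5, 12]]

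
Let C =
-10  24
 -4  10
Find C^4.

tr C = 0 and det C = -4, so the characteristic polynomial is λ² − (0)λ + (-4) with roots 2 and -2.
Eigenvectors give P = [[-2, 3], [-1, 1]] with P⁻¹ = [[1, -3], [1, -2]], and C = P·diag(2, -2)·P⁻¹.
Then C^4 = P·diag(16, 16)·P⁻¹ = [[-32, 48], [-16, 16]] · [[1, -3], [1, -2]] = [[16, 0], [0, 16]].

[[16, 0], [0, 16]]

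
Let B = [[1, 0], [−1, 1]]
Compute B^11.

B = I + N where N = [[0, 0], [−1, 0]] is strictly lower-triangular, so N^2 = 0.
(I + N)^11 = I + 11·N = [[1, 0], [−11, 1]].

[[1, 0], [−11, 1]]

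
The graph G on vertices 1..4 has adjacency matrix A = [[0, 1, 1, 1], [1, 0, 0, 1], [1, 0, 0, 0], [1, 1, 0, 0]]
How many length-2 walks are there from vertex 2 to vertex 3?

1

The number of length-2 walks from vertex 2 to vertex 3 is entry (2,3) of A², where A is the adjacency matrix.
A² = [[3, 1, 0, 1], [1, 2, 1, 1], [0, 1, 1, 1], [1, 1, 1, 2]]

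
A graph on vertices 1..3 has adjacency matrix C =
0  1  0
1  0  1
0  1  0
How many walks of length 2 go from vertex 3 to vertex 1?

The number of length-2 walks from vertex 3 to vertex 1 is entry (3,1) of C², where C is the adjacency matrix.
C² = [[1, 0, 1], [0, 2, 0], [1, 0, 1]]

1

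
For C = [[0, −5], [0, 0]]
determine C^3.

C is strictly triangular, hence nilpotent: C^2 = 0, so C^3 = 0.

[[0, 0], [0, 0]]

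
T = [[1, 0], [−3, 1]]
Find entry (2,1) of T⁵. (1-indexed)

T = I + N where N = [[0, 0], [−3, 0]] is strictly lower-triangular, so N² = 0.
(I + N)⁵ = I + 5·N = [[1, 0], [−15, 1]].

−15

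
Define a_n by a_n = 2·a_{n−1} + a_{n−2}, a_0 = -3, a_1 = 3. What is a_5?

51

With companion matrix Q = [[2, 1], [1, 0]], [a_n, a_{n−1}]ᵀ = Q·[a_{n−1}, a_{n−2}]ᵀ, so [a_5, a_4]ᵀ = Q⁴·[a_1, a_0]ᵀ.
Q⁴ = [[29, 12], [12, 5]], giving [a_5, a_4]ᵀ = [[51], [21]].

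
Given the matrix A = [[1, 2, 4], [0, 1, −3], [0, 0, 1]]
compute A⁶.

[[1, 12, −66], [0, 1, −18], [0, 0, 1]]

A = I + N where N = [[0, 2, 4], [0, 0, −3], [0, 0, 0]] is strictly upper-triangular, so N³ = 0.
(I + N)⁶ = I + 6·N + 15·N² = [[1, 12, −66], [0, 1, −18], [0, 0, 1]].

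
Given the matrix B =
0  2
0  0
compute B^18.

B is strictly triangular, hence nilpotent: B^2 = 0, so B^18 = 0.

[[0, 0], [0, 0]]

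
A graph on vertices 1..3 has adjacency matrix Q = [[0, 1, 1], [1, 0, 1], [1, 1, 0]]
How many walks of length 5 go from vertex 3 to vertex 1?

11

The number of length-5 walks from vertex 3 to vertex 1 is entry (3,1) of Q^5, where Q is the adjacency matrix.
Q^2 = [[2, 1, 1], [1, 2, 1], [1, 1, 2]]
Q^3 = [[2, 3, 3], [3, 2, 3], [3, 3, 2]]
Q^4 = [[6, 5, 5], [5, 6, 5], [5, 5, 6]]
Q^5 = [[10, 11, 11], [11, 10, 11], [11, 11, 10]]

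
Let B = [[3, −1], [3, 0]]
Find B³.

B² = [[6, −3], [9, −3]]
B³ = [[9, −6], [18, −9]]

[[9, −6], [18, −9]]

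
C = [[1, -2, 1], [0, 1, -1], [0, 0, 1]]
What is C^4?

C = I + N where N = [[0, -2, 1], [0, 0, -1], [0, 0, 0]] is strictly upper-triangular, so N^3 = 0.
(I + N)^4 = I + 4·N + 6·N^2 = [[1, -8, 16], [0, 1, -4], [0, 0, 1]].

[[1, -8, 16], [0, 1, -4], [0, 0, 1]]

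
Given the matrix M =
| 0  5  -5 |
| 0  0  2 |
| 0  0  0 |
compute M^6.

M is strictly triangular, hence nilpotent: M^3 = 0, so M^6 = 0.

[[0, 0, 0], [0, 0, 0], [0, 0, 0]]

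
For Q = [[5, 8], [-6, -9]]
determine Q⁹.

[[59045, 78728], [-59046, -78729]]

tr Q = -4 and det Q = 3, so the characteristic polynomial is λ² − (-4)λ + (3) with roots -3 and -1.
Eigenvectors give P = [[-1, -4], [1, 3]] with P⁻¹ = [[3, 4], [-1, -1]], and Q = P·diag(-3, -1)·P⁻¹.
Then Q⁹ = P·diag(-19683, -1)·P⁻¹ = [[19683, 4], [-19683, -3]] · [[3, 4], [-1, -1]] = [[59045, 78728], [-59046, -78729]].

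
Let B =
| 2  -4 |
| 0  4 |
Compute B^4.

[[16, -480], [0, 256]]

B^2 = [[4, -24], [0, 16]]
B^3 = [[8, -112], [0, 64]]
B^4 = [[16, -480], [0, 256]]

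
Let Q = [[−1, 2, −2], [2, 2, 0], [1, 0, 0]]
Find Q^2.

[[3, 2, 2], [2, 8, −4], [−1, 2, −2]]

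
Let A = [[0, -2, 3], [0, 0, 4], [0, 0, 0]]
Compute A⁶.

[[0, 0, 0], [0, 0, 0], [0, 0, 0]]

A is strictly triangular, hence nilpotent: A³ = 0, so A⁶ = 0.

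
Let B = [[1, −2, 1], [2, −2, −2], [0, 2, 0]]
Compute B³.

[[5, 8, −11], [−10, 24, 6], [−4, −8, 12]]

B² = [[−3, 4, 5], [−2, −4, 6], [4, −4, −4]]
B³ = [[5, 8, −11], [−10, 24, 6], [−4, −8, 12]]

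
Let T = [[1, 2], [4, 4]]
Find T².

[[9, 10], [20, 24]]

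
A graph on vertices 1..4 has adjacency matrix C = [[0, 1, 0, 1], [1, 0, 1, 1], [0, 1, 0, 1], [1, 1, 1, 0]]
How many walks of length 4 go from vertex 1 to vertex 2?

The number of length-4 walks from vertex 1 to vertex 2 is entry (1,2) of C^4, where C is the adjacency matrix.
C^2 = [[2, 1, 2, 1], [1, 3, 1, 2], [2, 1, 2, 1], [1, 2, 1, 3]]
C^3 = [[2, 5, 2, 5], [5, 4, 5, 5], [2, 5, 2, 5], [5, 5, 5, 4]]
C^4 = [[10, 9, 10, 9], [9, 15, 9, 14], [10, 9, 10, 9], [9, 14, 9, 15]]

9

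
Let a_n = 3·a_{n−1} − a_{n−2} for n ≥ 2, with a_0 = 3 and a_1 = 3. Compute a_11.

With companion matrix Q = [[3, −1], [1, 0]], [a_n, a_{n−1}]ᵀ = Q·[a_{n−1}, a_{n−2}]ᵀ, so [a_11, a_10]ᵀ = Q^10·[a_1, a_0]ᵀ.
Q^10 = [[17711, −6765], [6765, −2584]], giving [a_11, a_10]ᵀ = [[32838], [12543]].

32838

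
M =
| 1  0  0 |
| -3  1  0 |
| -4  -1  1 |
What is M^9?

[[1, 0, 0], [-27, 1, 0], [72, -9, 1]]

M = I + N where N = [[0, 0, 0], [-3, 0, 0], [-4, -1, 0]] is strictly lower-triangular, so N^3 = 0.
(I + N)^9 = I + 9·N + 36·N^2 = [[1, 0, 0], [-27, 1, 0], [72, -9, 1]].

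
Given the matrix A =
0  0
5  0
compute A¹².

A is strictly triangular, hence nilpotent: A² = 0, so A¹² = 0.

[[0, 0], [0, 0]]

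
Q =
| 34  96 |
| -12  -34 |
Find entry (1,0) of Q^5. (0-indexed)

tr Q = 0 and det Q = -4, so the characteristic polynomial is λ² − (0)λ + (-4) with roots 2 and -2.
Eigenvectors give P = [[-3, -8], [1, 3]] with P⁻¹ = [[-3, -8], [1, 3]], and Q = P·diag(2, -2)·P⁻¹.
Then Q^5 = P·diag(32, -32)·P⁻¹ = [[-96, 256], [32, -96]] · [[-3, -8], [1, 3]] = [[544, 1536], [-192, -544]].

-192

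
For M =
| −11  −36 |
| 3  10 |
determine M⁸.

[[1021, 3060], [−255, −764]]

tr M = −1 and det M = −2, so the characteristic polynomial is λ² − (−1)λ + (−2) with roots −2 and 1.
Eigenvectors give P = [[4, −3], [−1, 1]] with P⁻¹ = [[1, 3], [1, 4]], and M = P·diag(−2, 1)·P⁻¹.
Then M⁸ = P·diag(256, 1)·P⁻¹ = [[1024, −3], [−256, 1]] · [[1, 3], [1, 4]] = [[1021, 3060], [−255, −764]].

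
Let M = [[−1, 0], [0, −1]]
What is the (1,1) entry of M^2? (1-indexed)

1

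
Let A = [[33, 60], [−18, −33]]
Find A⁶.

[[729, 0], [0, 729]]

tr A = 0 and det A = −9, so the characteristic polynomial is λ² − (0)λ + (−9) with roots 3 and −3.
Eigenvectors give P = [[−2, −5], [1, 3]] with P⁻¹ = [[−3, −5], [1, 2]], and A = P·diag(3, −3)·P⁻¹.
Then A⁶ = P·diag(729, 729)·P⁻¹ = [[−1458, −3645], [729, 2187]] · [[−3, −5], [1, 2]] = [[729, 0], [0, 729]].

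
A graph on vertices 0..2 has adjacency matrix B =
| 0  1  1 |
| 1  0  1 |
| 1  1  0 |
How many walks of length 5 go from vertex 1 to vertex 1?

10

The number of length-5 walks from vertex 1 to vertex 1 is entry (1,1) of B^5, where B is the adjacency matrix.
B^2 = [[2, 1, 1], [1, 2, 1], [1, 1, 2]]
B^3 = [[2, 3, 3], [3, 2, 3], [3, 3, 2]]
B^4 = [[6, 5, 5], [5, 6, 5], [5, 5, 6]]
B^5 = [[10, 11, 11], [11, 10, 11], [11, 11, 10]]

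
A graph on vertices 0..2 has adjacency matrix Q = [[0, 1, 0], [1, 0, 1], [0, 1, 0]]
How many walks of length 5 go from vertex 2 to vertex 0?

The number of length-5 walks from vertex 2 to vertex 0 is entry (2,0) of Q⁵, where Q is the adjacency matrix.
Q² = [[1, 0, 1], [0, 2, 0], [1, 0, 1]]
Q³ = [[0, 2, 0], [2, 0, 2], [0, 2, 0]]
Q⁴ = [[2, 0, 2], [0, 4, 0], [2, 0, 2]]
Q⁵ = [[0, 4, 0], [4, 0, 4], [0, 4, 0]]

0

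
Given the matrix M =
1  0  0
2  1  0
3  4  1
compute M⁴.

[[1, 0, 0], [8, 1, 0], [60, 16, 1]]

M = I + N where N = [[0, 0, 0], [2, 0, 0], [3, 4, 0]] is strictly lower-triangular, so N³ = 0.
(I + N)⁴ = I + 4·N + 6·N² = [[1, 0, 0], [8, 1, 0], [60, 16, 1]].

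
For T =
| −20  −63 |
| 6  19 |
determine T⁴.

tr T = −1 and det T = −2, so the characteristic polynomial is λ² − (−1)λ + (−2) with roots −2 and 1.
Eigenvectors give P = [[7, −3], [−2, 1]] with P⁻¹ = [[1, 3], [2, 7]], and T = P·diag(−2, 1)·P⁻¹.
Then T⁴ = P·diag(16, 1)·P⁻¹ = [[112, −3], [−32, 1]] · [[1, 3], [2, 7]] = [[106, 315], [−30, −89]].

[[106, 315], [−30, −89]]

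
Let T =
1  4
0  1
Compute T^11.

T = I + N where N = [[0, 4], [0, 0]] is strictly upper-triangular, so N^2 = 0.
(I + N)^11 = I + 11·N = [[1, 44], [0, 1]].

[[1, 44], [0, 1]]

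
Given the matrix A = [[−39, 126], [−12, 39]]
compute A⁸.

tr A = 0 and det A = −9, so the characteristic polynomial is λ² − (0)λ + (−9) with roots 3 and −3.
Eigenvectors give P = [[3, 7], [1, 2]] with P⁻¹ = [[−2, 7], [1, −3]], and A = P·diag(3, −3)·P⁻¹.
Then A⁸ = P·diag(6561, 6561)·P⁻¹ = [[19683, 45927], [6561, 13122]] · [[−2, 7], [1, −3]] = [[6561, 0], [0, 6561]].

[[6561, 0], [0, 6561]]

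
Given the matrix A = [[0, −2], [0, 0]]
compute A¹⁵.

A is strictly triangular, hence nilpotent: A² = 0, so A¹⁵ = 0.

[[0, 0], [0, 0]]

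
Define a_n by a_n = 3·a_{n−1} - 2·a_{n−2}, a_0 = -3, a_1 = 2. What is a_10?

With companion matrix A = [[3, -2], [1, 0]], [a_n, a_{n−1}]ᵀ = A·[a_{n−1}, a_{n−2}]ᵀ, so [a_10, a_9]ᵀ = A⁹·[a_1, a_0]ᵀ.
A⁹ = [[1023, -1022], [511, -510]], giving [a_10, a_9]ᵀ = [[5112], [2552]].

5112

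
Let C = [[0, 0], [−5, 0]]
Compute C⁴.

C is strictly triangular, hence nilpotent: C² = 0, so C⁴ = 0.

[[0, 0], [0, 0]]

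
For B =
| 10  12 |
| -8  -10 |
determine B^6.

[[64, 0], [0, 64]]

tr B = 0 and det B = -4, so the characteristic polynomial is λ² − (0)λ + (-4) with roots -2 and 2.
Eigenvectors give P = [[1, -3], [-1, 2]] with P⁻¹ = [[-2, -3], [-1, -1]], and B = P·diag(-2, 2)·P⁻¹.
Then B^6 = P·diag(64, 64)·P⁻¹ = [[64, -192], [-64, 128]] · [[-2, -3], [-1, -1]] = [[64, 0], [0, 64]].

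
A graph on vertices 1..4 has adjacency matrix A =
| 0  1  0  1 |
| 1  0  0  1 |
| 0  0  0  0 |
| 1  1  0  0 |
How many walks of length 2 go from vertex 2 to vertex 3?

The number of length-2 walks from vertex 2 to vertex 3 is entry (2,3) of A^2, where A is the adjacency matrix.
A^2 = [[2, 1, 0, 1], [1, 2, 0, 1], [0, 0, 0, 0], [1, 1, 0, 2]]

0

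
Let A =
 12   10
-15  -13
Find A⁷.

tr A = -1 and det A = -6, so the characteristic polynomial is λ² − (-1)λ + (-6) with roots 2 and -3.
Eigenvectors give P = [[1, -2], [-1, 3]] with P⁻¹ = [[3, 2], [1, 1]], and A = P·diag(2, -3)·P⁻¹.
Then A⁷ = P·diag(128, -2187)·P⁻¹ = [[128, 4374], [-128, -6561]] · [[3, 2], [1, 1]] = [[4758, 4630], [-6945, -6817]].

[[4758, 4630], [-6945, -6817]]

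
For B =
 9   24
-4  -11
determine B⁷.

[[4377, 13128], [-2188, -6563]]

tr B = -2 and det B = -3, so the characteristic polynomial is λ² − (-2)λ + (-3) with roots 1 and -3.
Eigenvectors give P = [[-3, -2], [1, 1]] with P⁻¹ = [[-1, -2], [1, 3]], and B = P·diag(1, -3)·P⁻¹.
Then B⁷ = P·diag(1, -2187)·P⁻¹ = [[-3, 4374], [1, -2187]] · [[-1, -2], [1, 3]] = [[4377, 13128], [-2188, -6563]].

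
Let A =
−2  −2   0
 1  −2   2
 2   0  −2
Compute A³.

A² = [[2, 8, −4], [0, 2, −8], [−8, −4, 4]]
A³ = [[−4, −20, 24], [−14, −4, 20], [20, 24, −16]]

[[−4, −20, 24], [−14, −4, 20], [20, 24, −16]]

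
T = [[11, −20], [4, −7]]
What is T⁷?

[[10931, −21860], [4372, −8743]]

tr T = 4 and det T = 3, so the characteristic polynomial is λ² − (4)λ + (3) with roots 1 and 3.
Eigenvectors give P = [[2, 5], [1, 2]] with P⁻¹ = [[−2, 5], [1, −2]], and T = P·diag(1, 3)·P⁻¹.
Then T⁷ = P·diag(1, 2187)·P⁻¹ = [[2, 10935], [1, 4374]] · [[−2, 5], [1, −2]] = [[10931, −21860], [4372, −8743]].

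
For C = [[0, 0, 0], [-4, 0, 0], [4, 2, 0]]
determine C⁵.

C is strictly triangular, hence nilpotent: C³ = 0, so C⁵ = 0.

[[0, 0, 0], [0, 0, 0], [0, 0, 0]]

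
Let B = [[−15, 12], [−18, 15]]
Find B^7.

[[−10935, 8748], [−13122, 10935]]

tr B = 0 and det B = −9, so the characteristic polynomial is λ² − (0)λ + (−9) with roots 3 and −3.
Eigenvectors give P = [[−2, 1], [−3, 1]] with P⁻¹ = [[1, −1], [3, −2]], and B = P·diag(3, −3)·P⁻¹.
Then B^7 = P·diag(2187, −2187)·P⁻¹ = [[−4374, −2187], [−6561, −2187]] · [[1, −1], [3, −2]] = [[−10935, 8748], [−13122, 10935]].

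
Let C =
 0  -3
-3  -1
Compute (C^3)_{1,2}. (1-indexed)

C^2 = [[9, 3], [3, 10]]
C^3 = [[-9, -30], [-30, -19]]

-30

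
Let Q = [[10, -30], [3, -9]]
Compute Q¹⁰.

Q² = Q (a projection; rank 1, trace 1), so Q¹⁰ = Q.

[[10, -30], [3, -9]]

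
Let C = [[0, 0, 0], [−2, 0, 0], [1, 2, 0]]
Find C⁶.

C is strictly triangular, hence nilpotent: C³ = 0, so C⁶ = 0.

[[0, 0, 0], [0, 0, 0], [0, 0, 0]]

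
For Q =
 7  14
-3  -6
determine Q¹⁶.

Q² = Q (a projection; rank 1, trace 1), so Q¹⁶ = Q.

[[7, 14], [-3, -6]]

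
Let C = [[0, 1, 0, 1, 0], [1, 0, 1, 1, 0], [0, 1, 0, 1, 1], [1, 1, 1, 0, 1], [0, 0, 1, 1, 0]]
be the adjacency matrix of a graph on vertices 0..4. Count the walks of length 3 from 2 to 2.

4

The number of length-3 walks from vertex 2 to vertex 2 is entry (2,2) of C^3, where C is the adjacency matrix.
C^2 = [[2, 1, 2, 1, 1], [1, 3, 1, 2, 2], [2, 1, 3, 2, 1], [1, 2, 2, 4, 1], [1, 2, 1, 1, 2]]
C^3 = [[2, 5, 3, 6, 3], [5, 4, 7, 7, 3], [3, 7, 4, 7, 5], [6, 7, 7, 6, 6], [3, 3, 5, 6, 2]]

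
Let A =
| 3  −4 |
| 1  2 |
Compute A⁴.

A² = [[5, −20], [5, 0]]
A³ = [[−5, −60], [15, −20]]
A⁴ = [[−75, −100], [25, −100]]

[[−75, −100], [25, −100]]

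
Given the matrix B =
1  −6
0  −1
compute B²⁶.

B² = I (check: tr B = 0 and det B = −1), so B²⁶ = I since 26 is even.

[[1, 0], [0, 1]]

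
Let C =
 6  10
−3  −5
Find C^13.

C² = C (a projection; rank 1, trace 1), so C^13 = C.

[[6, 10], [−3, −5]]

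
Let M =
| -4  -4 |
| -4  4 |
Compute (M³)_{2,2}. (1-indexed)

M² = [[32, 0], [0, 32]]
M³ = [[-128, -128], [-128, 128]]

128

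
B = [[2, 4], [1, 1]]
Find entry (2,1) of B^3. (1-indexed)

11

B^2 = [[8, 12], [3, 5]]
B^3 = [[28, 44], [11, 17]]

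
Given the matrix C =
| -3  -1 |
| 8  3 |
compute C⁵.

[[-3, -1], [8, 3]]

C² = I (check: tr C = 0 and det C = -1), so C⁵ = C since 5 is odd.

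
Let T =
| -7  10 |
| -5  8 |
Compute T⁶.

[[-601, 1330], [-665, 1394]]

tr T = 1 and det T = -6, so the characteristic polynomial is λ² − (1)λ + (-6) with roots 3 and -2.
Eigenvectors give P = [[1, 2], [1, 1]] with P⁻¹ = [[-1, 2], [1, -1]], and T = P·diag(3, -2)·P⁻¹.
Then T⁶ = P·diag(729, 64)·P⁻¹ = [[729, 128], [729, 64]] · [[-1, 2], [1, -1]] = [[-601, 1330], [-665, 1394]].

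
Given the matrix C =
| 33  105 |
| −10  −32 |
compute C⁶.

[[4719, 13965], [−1330, −3926]]

tr C = 1 and det C = −6, so the characteristic polynomial is λ² − (1)λ + (−6) with roots −2 and 3.
Eigenvectors give P = [[−3, 7], [1, −2]] with P⁻¹ = [[2, 7], [1, 3]], and C = P·diag(−2, 3)·P⁻¹.
Then C⁶ = P·diag(64, 729)·P⁻¹ = [[−192, 5103], [64, −1458]] · [[2, 7], [1, 3]] = [[4719, 13965], [−1330, −3926]].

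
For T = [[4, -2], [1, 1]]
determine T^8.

[[12866, -12610], [6305, -6049]]

tr T = 5 and det T = 6, so the characteristic polynomial is λ² − (5)λ + (6) with roots 2 and 3.
Eigenvectors give P = [[1, -2], [1, -1]] with P⁻¹ = [[-1, 2], [-1, 1]], and T = P·diag(2, 3)·P⁻¹.
Then T^8 = P·diag(256, 6561)·P⁻¹ = [[256, -13122], [256, -6561]] · [[-1, 2], [-1, 1]] = [[12866, -12610], [6305, -6049]].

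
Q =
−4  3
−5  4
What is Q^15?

[[−4, 3], [−5, 4]]

Q² = I (check: tr Q = 0 and det Q = −1), so Q^15 = Q since 15 is odd.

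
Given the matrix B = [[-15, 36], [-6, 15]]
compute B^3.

[[-135, 324], [-54, 135]]

tr B = 0 and det B = -9, so the characteristic polynomial is λ² − (0)λ + (-9) with roots -3 and 3.
Eigenvectors give P = [[3, -2], [1, -1]] with P⁻¹ = [[1, -2], [1, -3]], and B = P·diag(-3, 3)·P⁻¹.
Then B^3 = P·diag(-27, 27)·P⁻¹ = [[-81, -54], [-27, -27]] · [[1, -2], [1, -3]] = [[-135, 324], [-54, 135]].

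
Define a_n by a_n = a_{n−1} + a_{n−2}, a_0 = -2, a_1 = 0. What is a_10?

With companion matrix C = [[1, 1], [1, 0]], [a_n, a_{n−1}]ᵀ = C·[a_{n−1}, a_{n−2}]ᵀ, so [a_10, a_9]ᵀ = C⁹·[a_1, a_0]ᵀ.
C⁹ = [[55, 34], [34, 21]], giving [a_10, a_9]ᵀ = [[-68], [-42]].

-68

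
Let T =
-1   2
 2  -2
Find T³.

[[-17, 22], [22, -28]]

T² = [[5, -6], [-6, 8]]
T³ = [[-17, 22], [22, -28]]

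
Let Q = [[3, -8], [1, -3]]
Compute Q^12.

[[1, 0], [0, 1]]

Q² = I (check: tr Q = 0 and det Q = -1), so Q^12 = I since 12 is even.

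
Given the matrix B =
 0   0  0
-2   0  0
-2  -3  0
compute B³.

B is strictly triangular, hence nilpotent: B³ = 0, so B³ = 0.

[[0, 0, 0], [0, 0, 0], [0, 0, 0]]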